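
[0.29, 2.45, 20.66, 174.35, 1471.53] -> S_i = 0.29*8.44^i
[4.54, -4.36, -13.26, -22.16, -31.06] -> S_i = 4.54 + -8.90*i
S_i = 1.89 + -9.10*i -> [1.89, -7.21, -16.31, -25.41, -34.51]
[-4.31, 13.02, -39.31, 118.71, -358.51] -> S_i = -4.31*(-3.02)^i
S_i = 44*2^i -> [44, 88, 176, 352, 704]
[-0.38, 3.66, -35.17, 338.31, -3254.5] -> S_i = -0.38*(-9.62)^i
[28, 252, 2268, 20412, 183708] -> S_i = 28*9^i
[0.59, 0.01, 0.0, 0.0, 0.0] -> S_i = 0.59*0.02^i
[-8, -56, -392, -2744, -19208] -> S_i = -8*7^i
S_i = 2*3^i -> [2, 6, 18, 54, 162]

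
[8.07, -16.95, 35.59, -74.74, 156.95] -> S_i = 8.07*(-2.10)^i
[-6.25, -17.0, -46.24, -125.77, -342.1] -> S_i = -6.25*2.72^i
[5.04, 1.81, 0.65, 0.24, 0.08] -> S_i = 5.04*0.36^i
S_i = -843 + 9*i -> [-843, -834, -825, -816, -807]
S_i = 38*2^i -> [38, 76, 152, 304, 608]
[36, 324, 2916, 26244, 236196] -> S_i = 36*9^i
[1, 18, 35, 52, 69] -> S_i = 1 + 17*i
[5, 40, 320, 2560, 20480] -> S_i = 5*8^i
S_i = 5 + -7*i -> [5, -2, -9, -16, -23]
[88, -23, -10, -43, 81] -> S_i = Random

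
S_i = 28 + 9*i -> [28, 37, 46, 55, 64]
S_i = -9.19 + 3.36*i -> [-9.19, -5.83, -2.47, 0.89, 4.25]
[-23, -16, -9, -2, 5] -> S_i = -23 + 7*i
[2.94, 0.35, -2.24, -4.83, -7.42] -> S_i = 2.94 + -2.59*i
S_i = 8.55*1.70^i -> [8.55, 14.54, 24.71, 42.01, 71.41]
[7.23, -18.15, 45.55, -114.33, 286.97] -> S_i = 7.23*(-2.51)^i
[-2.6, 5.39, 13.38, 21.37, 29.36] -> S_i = -2.60 + 7.99*i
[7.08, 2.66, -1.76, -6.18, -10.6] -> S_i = 7.08 + -4.42*i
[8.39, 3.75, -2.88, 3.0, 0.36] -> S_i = Random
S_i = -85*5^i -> [-85, -425, -2125, -10625, -53125]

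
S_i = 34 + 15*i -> [34, 49, 64, 79, 94]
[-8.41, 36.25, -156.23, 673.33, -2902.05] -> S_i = -8.41*(-4.31)^i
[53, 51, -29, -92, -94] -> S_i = Random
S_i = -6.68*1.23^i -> [-6.68, -8.22, -10.11, -12.43, -15.29]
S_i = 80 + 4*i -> [80, 84, 88, 92, 96]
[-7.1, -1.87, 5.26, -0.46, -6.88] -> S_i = Random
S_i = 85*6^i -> [85, 510, 3060, 18360, 110160]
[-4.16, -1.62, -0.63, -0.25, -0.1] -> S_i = -4.16*0.39^i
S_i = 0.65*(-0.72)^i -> [0.65, -0.47, 0.34, -0.24, 0.17]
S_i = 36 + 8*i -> [36, 44, 52, 60, 68]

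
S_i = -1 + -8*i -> [-1, -9, -17, -25, -33]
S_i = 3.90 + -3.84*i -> [3.9, 0.06, -3.78, -7.62, -11.46]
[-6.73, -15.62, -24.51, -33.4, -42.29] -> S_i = -6.73 + -8.89*i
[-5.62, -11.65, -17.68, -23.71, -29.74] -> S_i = -5.62 + -6.03*i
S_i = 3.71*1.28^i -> [3.71, 4.75, 6.08, 7.78, 9.96]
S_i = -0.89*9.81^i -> [-0.89, -8.73, -85.65, -840.23, -8242.63]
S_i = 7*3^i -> [7, 21, 63, 189, 567]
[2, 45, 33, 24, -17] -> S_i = Random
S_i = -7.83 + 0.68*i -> [-7.83, -7.15, -6.47, -5.79, -5.11]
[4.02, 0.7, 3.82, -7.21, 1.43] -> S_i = Random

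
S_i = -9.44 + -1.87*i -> [-9.44, -11.31, -13.18, -15.05, -16.92]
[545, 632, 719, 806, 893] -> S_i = 545 + 87*i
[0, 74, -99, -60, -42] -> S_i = Random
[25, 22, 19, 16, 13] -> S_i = 25 + -3*i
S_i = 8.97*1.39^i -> [8.97, 12.47, 17.33, 24.09, 33.49]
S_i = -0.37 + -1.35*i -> [-0.37, -1.72, -3.07, -4.42, -5.77]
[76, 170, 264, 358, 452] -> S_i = 76 + 94*i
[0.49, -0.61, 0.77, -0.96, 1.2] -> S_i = 0.49*(-1.25)^i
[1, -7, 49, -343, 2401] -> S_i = 1*-7^i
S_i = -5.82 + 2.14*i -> [-5.82, -3.68, -1.54, 0.6, 2.74]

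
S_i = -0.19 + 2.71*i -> [-0.19, 2.52, 5.23, 7.94, 10.65]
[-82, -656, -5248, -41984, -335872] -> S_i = -82*8^i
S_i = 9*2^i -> [9, 18, 36, 72, 144]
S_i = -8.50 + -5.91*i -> [-8.5, -14.41, -20.32, -26.23, -32.14]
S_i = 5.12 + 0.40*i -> [5.12, 5.52, 5.92, 6.32, 6.72]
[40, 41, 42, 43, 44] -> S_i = 40 + 1*i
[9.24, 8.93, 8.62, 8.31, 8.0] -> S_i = 9.24 + -0.31*i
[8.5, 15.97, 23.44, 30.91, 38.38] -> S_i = 8.50 + 7.47*i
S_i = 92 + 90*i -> [92, 182, 272, 362, 452]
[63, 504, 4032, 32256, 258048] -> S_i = 63*8^i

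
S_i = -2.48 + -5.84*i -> [-2.48, -8.32, -14.16, -20.0, -25.84]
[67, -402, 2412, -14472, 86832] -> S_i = 67*-6^i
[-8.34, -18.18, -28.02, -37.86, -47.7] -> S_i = -8.34 + -9.84*i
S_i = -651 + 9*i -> [-651, -642, -633, -624, -615]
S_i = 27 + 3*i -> [27, 30, 33, 36, 39]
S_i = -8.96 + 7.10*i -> [-8.96, -1.86, 5.24, 12.34, 19.44]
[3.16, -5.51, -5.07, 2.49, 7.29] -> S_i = Random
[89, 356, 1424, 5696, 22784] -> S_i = 89*4^i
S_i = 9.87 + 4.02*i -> [9.87, 13.89, 17.91, 21.93, 25.95]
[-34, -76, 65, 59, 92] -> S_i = Random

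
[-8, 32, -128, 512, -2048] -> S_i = -8*-4^i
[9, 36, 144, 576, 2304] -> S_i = 9*4^i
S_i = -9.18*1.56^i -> [-9.18, -14.32, -22.34, -34.85, -54.37]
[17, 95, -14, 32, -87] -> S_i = Random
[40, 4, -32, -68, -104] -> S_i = 40 + -36*i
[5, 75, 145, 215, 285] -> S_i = 5 + 70*i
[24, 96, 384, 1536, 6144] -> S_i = 24*4^i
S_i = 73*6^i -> [73, 438, 2628, 15768, 94608]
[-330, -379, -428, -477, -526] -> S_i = -330 + -49*i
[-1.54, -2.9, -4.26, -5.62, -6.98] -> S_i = -1.54 + -1.36*i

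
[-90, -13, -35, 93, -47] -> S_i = Random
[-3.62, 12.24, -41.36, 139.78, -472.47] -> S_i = -3.62*(-3.38)^i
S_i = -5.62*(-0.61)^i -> [-5.62, 3.43, -2.09, 1.28, -0.78]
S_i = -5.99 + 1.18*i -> [-5.99, -4.81, -3.63, -2.45, -1.27]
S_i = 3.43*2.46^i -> [3.43, 8.44, 20.76, 51.06, 125.61]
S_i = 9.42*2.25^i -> [9.42, 21.2, 47.69, 107.3, 241.42]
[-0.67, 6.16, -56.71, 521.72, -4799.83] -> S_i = -0.67*(-9.20)^i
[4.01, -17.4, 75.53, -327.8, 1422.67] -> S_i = 4.01*(-4.34)^i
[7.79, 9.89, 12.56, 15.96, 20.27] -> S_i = 7.79*1.27^i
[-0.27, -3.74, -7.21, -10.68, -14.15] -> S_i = -0.27 + -3.47*i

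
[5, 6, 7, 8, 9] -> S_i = 5 + 1*i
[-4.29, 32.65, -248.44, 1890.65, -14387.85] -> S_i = -4.29*(-7.61)^i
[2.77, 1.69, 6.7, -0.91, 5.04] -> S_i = Random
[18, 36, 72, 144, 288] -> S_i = 18*2^i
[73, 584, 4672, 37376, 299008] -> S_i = 73*8^i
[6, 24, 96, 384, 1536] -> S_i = 6*4^i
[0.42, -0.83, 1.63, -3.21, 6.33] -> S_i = 0.42*(-1.97)^i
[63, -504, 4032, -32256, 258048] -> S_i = 63*-8^i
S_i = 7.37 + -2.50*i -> [7.37, 4.87, 2.37, -0.13, -2.63]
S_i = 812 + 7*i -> [812, 819, 826, 833, 840]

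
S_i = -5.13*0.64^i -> [-5.13, -3.28, -2.1, -1.34, -0.86]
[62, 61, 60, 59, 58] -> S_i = 62 + -1*i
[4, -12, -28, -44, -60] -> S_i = 4 + -16*i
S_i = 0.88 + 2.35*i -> [0.88, 3.23, 5.58, 7.93, 10.28]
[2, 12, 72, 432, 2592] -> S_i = 2*6^i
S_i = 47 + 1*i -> [47, 48, 49, 50, 51]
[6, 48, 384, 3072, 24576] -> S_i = 6*8^i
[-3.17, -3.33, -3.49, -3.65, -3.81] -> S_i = -3.17 + -0.16*i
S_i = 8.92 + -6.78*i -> [8.92, 2.14, -4.64, -11.42, -18.2]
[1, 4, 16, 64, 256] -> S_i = 1*4^i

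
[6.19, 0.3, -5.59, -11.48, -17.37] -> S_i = 6.19 + -5.89*i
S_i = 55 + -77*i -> [55, -22, -99, -176, -253]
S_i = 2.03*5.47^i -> [2.03, 11.1, 60.74, 332.24, 1817.38]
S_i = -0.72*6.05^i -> [-0.72, -4.36, -26.35, -159.44, -964.61]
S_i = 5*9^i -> [5, 45, 405, 3645, 32805]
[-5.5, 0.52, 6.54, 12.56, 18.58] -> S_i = -5.50 + 6.02*i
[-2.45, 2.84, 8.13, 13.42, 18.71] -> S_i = -2.45 + 5.29*i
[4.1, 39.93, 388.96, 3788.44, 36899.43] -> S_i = 4.10*9.74^i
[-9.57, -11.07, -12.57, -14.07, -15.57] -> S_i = -9.57 + -1.50*i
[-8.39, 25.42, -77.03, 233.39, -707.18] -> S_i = -8.39*(-3.03)^i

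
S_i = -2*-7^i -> [-2, 14, -98, 686, -4802]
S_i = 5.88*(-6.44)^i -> [5.88, -37.87, 243.86, -1570.49, 10113.95]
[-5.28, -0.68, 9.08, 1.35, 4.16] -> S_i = Random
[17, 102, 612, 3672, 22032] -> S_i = 17*6^i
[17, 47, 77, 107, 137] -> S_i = 17 + 30*i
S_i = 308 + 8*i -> [308, 316, 324, 332, 340]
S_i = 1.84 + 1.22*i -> [1.84, 3.06, 4.28, 5.5, 6.72]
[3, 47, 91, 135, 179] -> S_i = 3 + 44*i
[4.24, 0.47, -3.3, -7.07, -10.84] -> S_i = 4.24 + -3.77*i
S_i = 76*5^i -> [76, 380, 1900, 9500, 47500]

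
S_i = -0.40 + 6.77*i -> [-0.4, 6.37, 13.14, 19.91, 26.68]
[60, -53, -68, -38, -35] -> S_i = Random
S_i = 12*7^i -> [12, 84, 588, 4116, 28812]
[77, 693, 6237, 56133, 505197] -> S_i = 77*9^i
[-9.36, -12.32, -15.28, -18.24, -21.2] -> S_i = -9.36 + -2.96*i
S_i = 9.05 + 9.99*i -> [9.05, 19.04, 29.03, 39.02, 49.01]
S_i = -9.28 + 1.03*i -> [-9.28, -8.25, -7.22, -6.19, -5.16]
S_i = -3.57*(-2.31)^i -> [-3.57, 8.25, -19.05, 44.01, -101.65]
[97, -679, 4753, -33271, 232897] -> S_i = 97*-7^i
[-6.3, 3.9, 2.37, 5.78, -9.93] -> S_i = Random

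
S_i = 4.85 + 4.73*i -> [4.85, 9.58, 14.31, 19.04, 23.77]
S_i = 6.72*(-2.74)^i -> [6.72, -18.41, 50.45, -138.24, 378.77]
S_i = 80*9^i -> [80, 720, 6480, 58320, 524880]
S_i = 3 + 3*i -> [3, 6, 9, 12, 15]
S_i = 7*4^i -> [7, 28, 112, 448, 1792]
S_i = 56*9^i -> [56, 504, 4536, 40824, 367416]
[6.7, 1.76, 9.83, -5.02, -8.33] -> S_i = Random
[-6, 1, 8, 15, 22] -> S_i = -6 + 7*i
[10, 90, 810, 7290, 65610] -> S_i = 10*9^i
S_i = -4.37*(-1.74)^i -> [-4.37, 7.6, -13.23, 23.02, -40.06]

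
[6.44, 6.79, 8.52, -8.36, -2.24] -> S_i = Random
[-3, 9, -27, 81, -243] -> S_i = -3*-3^i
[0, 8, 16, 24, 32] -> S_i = 0 + 8*i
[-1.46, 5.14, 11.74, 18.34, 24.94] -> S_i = -1.46 + 6.60*i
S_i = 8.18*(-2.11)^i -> [8.18, -17.26, 36.42, -76.84, 162.14]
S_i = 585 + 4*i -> [585, 589, 593, 597, 601]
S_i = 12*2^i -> [12, 24, 48, 96, 192]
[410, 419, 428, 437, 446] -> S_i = 410 + 9*i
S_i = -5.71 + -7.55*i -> [-5.71, -13.26, -20.81, -28.36, -35.91]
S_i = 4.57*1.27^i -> [4.57, 5.8, 7.37, 9.36, 11.89]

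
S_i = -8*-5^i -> [-8, 40, -200, 1000, -5000]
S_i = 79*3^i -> [79, 237, 711, 2133, 6399]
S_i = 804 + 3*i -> [804, 807, 810, 813, 816]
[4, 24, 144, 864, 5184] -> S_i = 4*6^i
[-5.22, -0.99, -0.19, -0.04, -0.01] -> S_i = -5.22*0.19^i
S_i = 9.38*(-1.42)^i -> [9.38, -13.32, 18.91, -26.86, 38.14]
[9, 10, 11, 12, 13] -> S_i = 9 + 1*i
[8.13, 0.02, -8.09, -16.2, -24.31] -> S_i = 8.13 + -8.11*i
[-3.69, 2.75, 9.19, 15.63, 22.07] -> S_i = -3.69 + 6.44*i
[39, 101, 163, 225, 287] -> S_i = 39 + 62*i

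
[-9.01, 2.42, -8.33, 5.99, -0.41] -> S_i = Random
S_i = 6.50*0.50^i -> [6.5, 3.25, 1.62, 0.81, 0.41]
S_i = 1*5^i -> [1, 5, 25, 125, 625]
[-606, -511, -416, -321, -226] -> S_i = -606 + 95*i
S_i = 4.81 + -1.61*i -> [4.81, 3.2, 1.59, -0.02, -1.63]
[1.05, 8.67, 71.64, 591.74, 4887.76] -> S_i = 1.05*8.26^i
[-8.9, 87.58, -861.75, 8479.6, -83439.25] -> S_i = -8.90*(-9.84)^i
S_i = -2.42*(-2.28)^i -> [-2.42, 5.52, -12.58, 28.68, -65.4]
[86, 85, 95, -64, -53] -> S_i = Random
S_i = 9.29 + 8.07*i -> [9.29, 17.36, 25.43, 33.5, 41.57]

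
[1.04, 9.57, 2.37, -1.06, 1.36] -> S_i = Random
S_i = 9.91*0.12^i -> [9.91, 1.19, 0.14, 0.02, 0.0]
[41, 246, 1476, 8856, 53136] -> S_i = 41*6^i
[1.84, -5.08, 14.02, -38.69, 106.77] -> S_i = 1.84*(-2.76)^i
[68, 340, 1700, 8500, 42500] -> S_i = 68*5^i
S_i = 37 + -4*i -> [37, 33, 29, 25, 21]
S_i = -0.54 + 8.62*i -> [-0.54, 8.08, 16.7, 25.32, 33.94]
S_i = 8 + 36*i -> [8, 44, 80, 116, 152]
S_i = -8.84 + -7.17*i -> [-8.84, -16.01, -23.18, -30.35, -37.52]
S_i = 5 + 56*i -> [5, 61, 117, 173, 229]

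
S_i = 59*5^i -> [59, 295, 1475, 7375, 36875]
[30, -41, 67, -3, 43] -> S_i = Random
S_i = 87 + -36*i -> [87, 51, 15, -21, -57]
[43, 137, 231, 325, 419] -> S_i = 43 + 94*i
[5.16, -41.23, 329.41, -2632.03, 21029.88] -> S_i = 5.16*(-7.99)^i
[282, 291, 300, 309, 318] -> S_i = 282 + 9*i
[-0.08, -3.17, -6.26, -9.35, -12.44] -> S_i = -0.08 + -3.09*i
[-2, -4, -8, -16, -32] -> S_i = -2*2^i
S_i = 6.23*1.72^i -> [6.23, 10.72, 18.43, 31.7, 54.53]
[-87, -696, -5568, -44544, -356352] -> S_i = -87*8^i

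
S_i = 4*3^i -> [4, 12, 36, 108, 324]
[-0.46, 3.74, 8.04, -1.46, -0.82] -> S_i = Random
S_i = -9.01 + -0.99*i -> [-9.01, -10.0, -10.99, -11.98, -12.97]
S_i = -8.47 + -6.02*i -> [-8.47, -14.49, -20.51, -26.53, -32.55]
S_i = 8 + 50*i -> [8, 58, 108, 158, 208]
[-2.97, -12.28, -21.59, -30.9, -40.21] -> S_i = -2.97 + -9.31*i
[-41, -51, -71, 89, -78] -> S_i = Random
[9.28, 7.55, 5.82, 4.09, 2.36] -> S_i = 9.28 + -1.73*i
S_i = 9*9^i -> [9, 81, 729, 6561, 59049]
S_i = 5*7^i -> [5, 35, 245, 1715, 12005]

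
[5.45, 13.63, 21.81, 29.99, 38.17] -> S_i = 5.45 + 8.18*i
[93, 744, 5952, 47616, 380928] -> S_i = 93*8^i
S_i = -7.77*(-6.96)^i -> [-7.77, 54.08, -376.39, 2619.68, -18232.99]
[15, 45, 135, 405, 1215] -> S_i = 15*3^i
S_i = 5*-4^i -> [5, -20, 80, -320, 1280]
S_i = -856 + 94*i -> [-856, -762, -668, -574, -480]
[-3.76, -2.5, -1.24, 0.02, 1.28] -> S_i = -3.76 + 1.26*i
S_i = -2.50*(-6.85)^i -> [-2.5, 17.12, -117.31, 803.55, -5504.3]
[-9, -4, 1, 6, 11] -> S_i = -9 + 5*i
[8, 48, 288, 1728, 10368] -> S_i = 8*6^i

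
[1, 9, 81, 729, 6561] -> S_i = 1*9^i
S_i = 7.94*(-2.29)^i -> [7.94, -18.18, 41.64, -95.35, 218.35]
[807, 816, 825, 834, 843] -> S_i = 807 + 9*i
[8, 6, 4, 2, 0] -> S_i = 8 + -2*i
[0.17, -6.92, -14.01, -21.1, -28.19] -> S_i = 0.17 + -7.09*i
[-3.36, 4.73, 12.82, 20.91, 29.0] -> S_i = -3.36 + 8.09*i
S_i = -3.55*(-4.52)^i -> [-3.55, 16.05, -72.53, 327.83, -1481.77]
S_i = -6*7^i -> [-6, -42, -294, -2058, -14406]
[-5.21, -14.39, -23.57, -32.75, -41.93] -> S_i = -5.21 + -9.18*i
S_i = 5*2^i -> [5, 10, 20, 40, 80]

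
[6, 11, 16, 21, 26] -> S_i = 6 + 5*i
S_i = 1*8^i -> [1, 8, 64, 512, 4096]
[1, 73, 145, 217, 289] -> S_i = 1 + 72*i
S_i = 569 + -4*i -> [569, 565, 561, 557, 553]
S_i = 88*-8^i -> [88, -704, 5632, -45056, 360448]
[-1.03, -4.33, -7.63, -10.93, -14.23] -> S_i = -1.03 + -3.30*i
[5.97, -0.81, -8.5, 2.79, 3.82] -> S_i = Random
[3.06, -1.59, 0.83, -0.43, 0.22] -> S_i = 3.06*(-0.52)^i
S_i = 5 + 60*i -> [5, 65, 125, 185, 245]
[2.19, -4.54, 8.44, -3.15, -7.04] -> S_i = Random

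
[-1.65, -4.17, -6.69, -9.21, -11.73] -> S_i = -1.65 + -2.52*i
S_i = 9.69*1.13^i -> [9.69, 10.95, 12.37, 13.98, 15.8]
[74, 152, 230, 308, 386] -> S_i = 74 + 78*i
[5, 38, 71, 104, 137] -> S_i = 5 + 33*i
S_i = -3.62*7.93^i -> [-3.62, -28.71, -227.64, -1805.21, -14315.33]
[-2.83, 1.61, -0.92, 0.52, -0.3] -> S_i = -2.83*(-0.57)^i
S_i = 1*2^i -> [1, 2, 4, 8, 16]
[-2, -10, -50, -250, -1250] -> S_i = -2*5^i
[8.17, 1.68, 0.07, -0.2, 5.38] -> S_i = Random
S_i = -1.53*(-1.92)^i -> [-1.53, 2.94, -5.64, 10.83, -20.79]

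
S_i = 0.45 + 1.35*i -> [0.45, 1.8, 3.15, 4.5, 5.85]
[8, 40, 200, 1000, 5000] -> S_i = 8*5^i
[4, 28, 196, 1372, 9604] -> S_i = 4*7^i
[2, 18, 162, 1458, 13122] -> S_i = 2*9^i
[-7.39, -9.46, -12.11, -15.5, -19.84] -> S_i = -7.39*1.28^i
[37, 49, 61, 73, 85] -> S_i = 37 + 12*i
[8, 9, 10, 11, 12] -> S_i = 8 + 1*i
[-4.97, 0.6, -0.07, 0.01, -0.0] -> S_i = -4.97*(-0.12)^i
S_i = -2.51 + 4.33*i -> [-2.51, 1.82, 6.15, 10.48, 14.81]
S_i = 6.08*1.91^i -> [6.08, 11.61, 22.18, 42.36, 80.92]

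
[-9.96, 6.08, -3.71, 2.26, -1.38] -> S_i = -9.96*(-0.61)^i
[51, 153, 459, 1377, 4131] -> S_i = 51*3^i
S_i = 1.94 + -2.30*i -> [1.94, -0.36, -2.66, -4.96, -7.26]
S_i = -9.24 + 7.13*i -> [-9.24, -2.11, 5.02, 12.15, 19.28]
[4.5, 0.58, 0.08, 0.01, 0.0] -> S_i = 4.50*0.13^i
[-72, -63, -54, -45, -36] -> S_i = -72 + 9*i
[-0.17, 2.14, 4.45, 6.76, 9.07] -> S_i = -0.17 + 2.31*i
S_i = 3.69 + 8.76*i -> [3.69, 12.45, 21.21, 29.97, 38.73]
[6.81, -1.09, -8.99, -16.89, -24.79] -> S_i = 6.81 + -7.90*i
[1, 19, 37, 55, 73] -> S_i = 1 + 18*i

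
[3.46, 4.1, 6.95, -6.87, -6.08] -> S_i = Random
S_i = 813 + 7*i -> [813, 820, 827, 834, 841]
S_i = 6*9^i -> [6, 54, 486, 4374, 39366]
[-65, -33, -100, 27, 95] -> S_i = Random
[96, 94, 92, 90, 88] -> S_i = 96 + -2*i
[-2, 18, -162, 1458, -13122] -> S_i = -2*-9^i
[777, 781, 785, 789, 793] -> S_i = 777 + 4*i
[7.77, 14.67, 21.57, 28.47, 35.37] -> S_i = 7.77 + 6.90*i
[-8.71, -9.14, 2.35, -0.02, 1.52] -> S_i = Random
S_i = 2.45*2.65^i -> [2.45, 6.49, 17.21, 45.59, 120.82]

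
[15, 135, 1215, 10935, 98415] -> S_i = 15*9^i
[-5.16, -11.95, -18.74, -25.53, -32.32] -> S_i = -5.16 + -6.79*i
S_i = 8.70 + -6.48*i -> [8.7, 2.22, -4.26, -10.74, -17.22]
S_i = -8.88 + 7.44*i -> [-8.88, -1.44, 6.0, 13.44, 20.88]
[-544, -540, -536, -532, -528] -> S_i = -544 + 4*i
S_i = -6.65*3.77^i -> [-6.65, -25.07, -94.52, -356.32, -1343.34]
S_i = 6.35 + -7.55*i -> [6.35, -1.2, -8.75, -16.3, -23.85]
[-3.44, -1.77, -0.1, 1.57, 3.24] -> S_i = -3.44 + 1.67*i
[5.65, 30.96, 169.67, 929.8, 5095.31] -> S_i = 5.65*5.48^i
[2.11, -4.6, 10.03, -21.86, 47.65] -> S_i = 2.11*(-2.18)^i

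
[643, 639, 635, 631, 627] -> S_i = 643 + -4*i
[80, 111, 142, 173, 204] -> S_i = 80 + 31*i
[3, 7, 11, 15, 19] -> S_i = 3 + 4*i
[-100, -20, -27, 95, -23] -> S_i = Random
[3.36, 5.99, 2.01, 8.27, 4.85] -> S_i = Random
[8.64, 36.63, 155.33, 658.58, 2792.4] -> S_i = 8.64*4.24^i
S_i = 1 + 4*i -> [1, 5, 9, 13, 17]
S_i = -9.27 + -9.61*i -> [-9.27, -18.88, -28.49, -38.1, -47.71]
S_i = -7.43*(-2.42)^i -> [-7.43, 17.98, -43.51, 105.3, -254.83]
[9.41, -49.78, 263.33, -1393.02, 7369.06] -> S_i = 9.41*(-5.29)^i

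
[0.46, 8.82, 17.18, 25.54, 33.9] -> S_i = 0.46 + 8.36*i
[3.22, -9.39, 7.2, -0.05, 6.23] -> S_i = Random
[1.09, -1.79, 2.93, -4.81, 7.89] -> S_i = 1.09*(-1.64)^i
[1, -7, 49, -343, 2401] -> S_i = 1*-7^i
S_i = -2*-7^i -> [-2, 14, -98, 686, -4802]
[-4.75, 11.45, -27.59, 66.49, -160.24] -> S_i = -4.75*(-2.41)^i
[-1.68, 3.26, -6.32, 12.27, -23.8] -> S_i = -1.68*(-1.94)^i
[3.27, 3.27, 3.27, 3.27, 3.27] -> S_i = 3.27*1.00^i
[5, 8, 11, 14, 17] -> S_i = 5 + 3*i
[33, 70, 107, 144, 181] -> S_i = 33 + 37*i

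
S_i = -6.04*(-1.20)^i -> [-6.04, 7.25, -8.7, 10.44, -12.52]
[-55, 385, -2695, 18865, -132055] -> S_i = -55*-7^i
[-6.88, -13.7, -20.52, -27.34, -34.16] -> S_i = -6.88 + -6.82*i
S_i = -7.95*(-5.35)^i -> [-7.95, 42.53, -227.55, 1217.39, -6513.02]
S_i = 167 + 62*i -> [167, 229, 291, 353, 415]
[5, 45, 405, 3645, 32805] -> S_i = 5*9^i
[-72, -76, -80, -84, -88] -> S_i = -72 + -4*i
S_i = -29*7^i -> [-29, -203, -1421, -9947, -69629]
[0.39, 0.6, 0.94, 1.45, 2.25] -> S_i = 0.39*1.55^i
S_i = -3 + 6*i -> [-3, 3, 9, 15, 21]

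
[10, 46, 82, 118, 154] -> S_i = 10 + 36*i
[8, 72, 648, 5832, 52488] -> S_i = 8*9^i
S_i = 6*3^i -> [6, 18, 54, 162, 486]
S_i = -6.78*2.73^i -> [-6.78, -18.51, -50.53, -137.95, -376.6]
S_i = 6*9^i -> [6, 54, 486, 4374, 39366]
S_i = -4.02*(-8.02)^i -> [-4.02, 32.24, -258.57, 2073.72, -16631.2]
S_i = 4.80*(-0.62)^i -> [4.8, -2.98, 1.85, -1.14, 0.71]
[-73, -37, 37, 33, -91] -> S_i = Random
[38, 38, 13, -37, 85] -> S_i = Random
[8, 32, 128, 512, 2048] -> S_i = 8*4^i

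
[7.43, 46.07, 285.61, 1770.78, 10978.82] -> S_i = 7.43*6.20^i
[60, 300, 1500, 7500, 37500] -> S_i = 60*5^i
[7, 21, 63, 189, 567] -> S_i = 7*3^i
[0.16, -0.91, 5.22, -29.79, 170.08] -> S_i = 0.16*(-5.71)^i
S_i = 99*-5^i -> [99, -495, 2475, -12375, 61875]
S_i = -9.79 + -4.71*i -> [-9.79, -14.5, -19.21, -23.92, -28.63]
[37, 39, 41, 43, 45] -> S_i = 37 + 2*i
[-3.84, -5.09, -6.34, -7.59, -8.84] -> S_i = -3.84 + -1.25*i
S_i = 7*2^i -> [7, 14, 28, 56, 112]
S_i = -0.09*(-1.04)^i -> [-0.09, 0.09, -0.1, 0.1, -0.11]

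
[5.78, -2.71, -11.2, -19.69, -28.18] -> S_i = 5.78 + -8.49*i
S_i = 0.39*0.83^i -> [0.39, 0.32, 0.27, 0.22, 0.19]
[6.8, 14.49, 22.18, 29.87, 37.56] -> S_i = 6.80 + 7.69*i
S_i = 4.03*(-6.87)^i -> [4.03, -27.69, 190.2, -1306.7, 8977.02]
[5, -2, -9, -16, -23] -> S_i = 5 + -7*i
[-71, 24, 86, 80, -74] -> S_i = Random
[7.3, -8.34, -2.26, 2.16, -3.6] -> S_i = Random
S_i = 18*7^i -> [18, 126, 882, 6174, 43218]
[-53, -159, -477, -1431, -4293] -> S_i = -53*3^i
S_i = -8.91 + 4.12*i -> [-8.91, -4.79, -0.67, 3.45, 7.57]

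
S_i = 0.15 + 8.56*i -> [0.15, 8.71, 17.27, 25.83, 34.39]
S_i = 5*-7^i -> [5, -35, 245, -1715, 12005]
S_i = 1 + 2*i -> [1, 3, 5, 7, 9]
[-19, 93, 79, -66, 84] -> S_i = Random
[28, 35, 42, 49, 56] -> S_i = 28 + 7*i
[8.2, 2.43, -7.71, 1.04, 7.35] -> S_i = Random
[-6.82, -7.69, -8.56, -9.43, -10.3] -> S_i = -6.82 + -0.87*i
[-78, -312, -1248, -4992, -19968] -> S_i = -78*4^i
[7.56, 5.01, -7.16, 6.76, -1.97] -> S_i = Random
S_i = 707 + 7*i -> [707, 714, 721, 728, 735]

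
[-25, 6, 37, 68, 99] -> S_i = -25 + 31*i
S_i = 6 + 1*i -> [6, 7, 8, 9, 10]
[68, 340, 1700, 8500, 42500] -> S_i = 68*5^i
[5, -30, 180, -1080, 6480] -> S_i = 5*-6^i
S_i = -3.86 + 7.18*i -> [-3.86, 3.32, 10.5, 17.68, 24.86]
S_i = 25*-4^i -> [25, -100, 400, -1600, 6400]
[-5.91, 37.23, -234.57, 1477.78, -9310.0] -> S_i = -5.91*(-6.30)^i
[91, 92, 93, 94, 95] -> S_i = 91 + 1*i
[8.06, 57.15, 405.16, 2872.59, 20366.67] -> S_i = 8.06*7.09^i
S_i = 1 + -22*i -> [1, -21, -43, -65, -87]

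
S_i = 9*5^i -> [9, 45, 225, 1125, 5625]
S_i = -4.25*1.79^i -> [-4.25, -7.61, -13.62, -24.38, -43.63]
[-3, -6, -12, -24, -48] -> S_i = -3*2^i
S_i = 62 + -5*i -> [62, 57, 52, 47, 42]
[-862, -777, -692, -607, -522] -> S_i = -862 + 85*i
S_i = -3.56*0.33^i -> [-3.56, -1.17, -0.39, -0.13, -0.04]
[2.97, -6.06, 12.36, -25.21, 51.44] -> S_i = 2.97*(-2.04)^i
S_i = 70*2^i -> [70, 140, 280, 560, 1120]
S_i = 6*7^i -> [6, 42, 294, 2058, 14406]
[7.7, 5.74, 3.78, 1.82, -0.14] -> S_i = 7.70 + -1.96*i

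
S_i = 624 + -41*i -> [624, 583, 542, 501, 460]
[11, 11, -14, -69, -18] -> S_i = Random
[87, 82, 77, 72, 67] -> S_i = 87 + -5*i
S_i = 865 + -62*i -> [865, 803, 741, 679, 617]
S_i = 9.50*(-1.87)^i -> [9.5, -17.76, 33.22, -62.12, 116.17]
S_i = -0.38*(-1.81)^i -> [-0.38, 0.69, -1.24, 2.25, -4.08]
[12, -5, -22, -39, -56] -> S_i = 12 + -17*i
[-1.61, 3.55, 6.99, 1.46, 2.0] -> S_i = Random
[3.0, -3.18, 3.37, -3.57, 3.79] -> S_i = 3.00*(-1.06)^i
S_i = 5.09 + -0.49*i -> [5.09, 4.6, 4.11, 3.62, 3.13]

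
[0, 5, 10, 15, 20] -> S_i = 0 + 5*i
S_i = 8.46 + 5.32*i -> [8.46, 13.78, 19.1, 24.42, 29.74]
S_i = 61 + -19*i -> [61, 42, 23, 4, -15]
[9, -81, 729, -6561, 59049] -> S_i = 9*-9^i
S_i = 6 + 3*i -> [6, 9, 12, 15, 18]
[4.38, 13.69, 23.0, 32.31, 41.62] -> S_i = 4.38 + 9.31*i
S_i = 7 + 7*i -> [7, 14, 21, 28, 35]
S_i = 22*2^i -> [22, 44, 88, 176, 352]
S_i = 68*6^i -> [68, 408, 2448, 14688, 88128]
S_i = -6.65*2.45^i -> [-6.65, -16.29, -39.92, -97.8, -239.6]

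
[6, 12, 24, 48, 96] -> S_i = 6*2^i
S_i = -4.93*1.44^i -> [-4.93, -7.1, -10.22, -14.72, -21.2]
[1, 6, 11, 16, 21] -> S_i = 1 + 5*i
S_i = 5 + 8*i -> [5, 13, 21, 29, 37]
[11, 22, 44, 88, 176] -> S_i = 11*2^i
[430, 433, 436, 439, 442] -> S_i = 430 + 3*i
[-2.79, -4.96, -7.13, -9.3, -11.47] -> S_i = -2.79 + -2.17*i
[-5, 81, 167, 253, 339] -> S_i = -5 + 86*i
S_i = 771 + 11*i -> [771, 782, 793, 804, 815]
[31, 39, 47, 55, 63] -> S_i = 31 + 8*i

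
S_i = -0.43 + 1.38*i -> [-0.43, 0.95, 2.33, 3.71, 5.09]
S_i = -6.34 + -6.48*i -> [-6.34, -12.82, -19.3, -25.78, -32.26]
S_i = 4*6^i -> [4, 24, 144, 864, 5184]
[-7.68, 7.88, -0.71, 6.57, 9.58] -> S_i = Random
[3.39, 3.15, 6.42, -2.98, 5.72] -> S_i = Random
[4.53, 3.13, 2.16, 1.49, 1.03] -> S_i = 4.53*0.69^i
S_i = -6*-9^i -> [-6, 54, -486, 4374, -39366]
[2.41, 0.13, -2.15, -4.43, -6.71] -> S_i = 2.41 + -2.28*i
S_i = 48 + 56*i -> [48, 104, 160, 216, 272]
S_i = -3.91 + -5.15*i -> [-3.91, -9.06, -14.21, -19.36, -24.51]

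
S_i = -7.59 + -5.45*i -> [-7.59, -13.04, -18.49, -23.94, -29.39]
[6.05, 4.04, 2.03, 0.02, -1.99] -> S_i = 6.05 + -2.01*i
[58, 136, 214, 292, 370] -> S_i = 58 + 78*i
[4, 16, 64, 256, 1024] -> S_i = 4*4^i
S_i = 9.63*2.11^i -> [9.63, 20.32, 42.87, 90.46, 190.88]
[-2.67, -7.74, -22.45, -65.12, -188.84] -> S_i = -2.67*2.90^i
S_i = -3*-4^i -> [-3, 12, -48, 192, -768]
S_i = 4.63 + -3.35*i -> [4.63, 1.28, -2.07, -5.42, -8.77]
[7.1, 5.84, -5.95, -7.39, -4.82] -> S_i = Random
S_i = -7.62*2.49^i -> [-7.62, -18.97, -47.24, -117.64, -292.92]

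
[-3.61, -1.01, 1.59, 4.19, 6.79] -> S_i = -3.61 + 2.60*i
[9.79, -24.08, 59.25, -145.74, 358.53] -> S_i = 9.79*(-2.46)^i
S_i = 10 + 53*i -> [10, 63, 116, 169, 222]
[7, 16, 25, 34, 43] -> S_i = 7 + 9*i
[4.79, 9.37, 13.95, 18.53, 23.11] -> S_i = 4.79 + 4.58*i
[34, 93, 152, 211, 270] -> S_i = 34 + 59*i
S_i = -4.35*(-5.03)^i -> [-4.35, 21.88, -110.06, 553.6, -2784.59]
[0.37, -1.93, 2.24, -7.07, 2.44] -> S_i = Random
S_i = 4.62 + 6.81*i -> [4.62, 11.43, 18.24, 25.05, 31.86]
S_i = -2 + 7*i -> [-2, 5, 12, 19, 26]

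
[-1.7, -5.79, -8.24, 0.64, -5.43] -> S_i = Random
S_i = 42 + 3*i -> [42, 45, 48, 51, 54]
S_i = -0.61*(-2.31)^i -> [-0.61, 1.41, -3.26, 7.52, -17.37]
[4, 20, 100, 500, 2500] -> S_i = 4*5^i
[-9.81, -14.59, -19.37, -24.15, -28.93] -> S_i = -9.81 + -4.78*i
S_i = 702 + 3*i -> [702, 705, 708, 711, 714]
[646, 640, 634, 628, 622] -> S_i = 646 + -6*i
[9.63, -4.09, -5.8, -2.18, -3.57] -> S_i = Random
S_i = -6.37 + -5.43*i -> [-6.37, -11.8, -17.23, -22.66, -28.09]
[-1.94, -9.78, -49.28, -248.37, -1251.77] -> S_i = -1.94*5.04^i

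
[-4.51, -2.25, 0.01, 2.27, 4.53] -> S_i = -4.51 + 2.26*i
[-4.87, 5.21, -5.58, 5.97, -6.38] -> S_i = -4.87*(-1.07)^i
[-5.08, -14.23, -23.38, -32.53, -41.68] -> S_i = -5.08 + -9.15*i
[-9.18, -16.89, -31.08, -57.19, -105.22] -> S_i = -9.18*1.84^i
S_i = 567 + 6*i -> [567, 573, 579, 585, 591]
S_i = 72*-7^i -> [72, -504, 3528, -24696, 172872]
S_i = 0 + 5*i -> [0, 5, 10, 15, 20]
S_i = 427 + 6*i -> [427, 433, 439, 445, 451]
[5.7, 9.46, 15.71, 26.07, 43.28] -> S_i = 5.70*1.66^i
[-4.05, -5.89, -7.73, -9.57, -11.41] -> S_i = -4.05 + -1.84*i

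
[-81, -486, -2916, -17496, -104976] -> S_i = -81*6^i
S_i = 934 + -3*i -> [934, 931, 928, 925, 922]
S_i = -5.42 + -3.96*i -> [-5.42, -9.38, -13.34, -17.3, -21.26]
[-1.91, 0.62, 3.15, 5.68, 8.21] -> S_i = -1.91 + 2.53*i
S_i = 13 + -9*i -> [13, 4, -5, -14, -23]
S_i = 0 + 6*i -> [0, 6, 12, 18, 24]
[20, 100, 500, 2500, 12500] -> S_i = 20*5^i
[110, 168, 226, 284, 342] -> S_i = 110 + 58*i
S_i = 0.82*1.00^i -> [0.82, 0.82, 0.82, 0.82, 0.82]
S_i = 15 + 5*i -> [15, 20, 25, 30, 35]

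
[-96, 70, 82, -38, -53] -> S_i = Random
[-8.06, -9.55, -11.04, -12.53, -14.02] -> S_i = -8.06 + -1.49*i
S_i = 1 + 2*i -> [1, 3, 5, 7, 9]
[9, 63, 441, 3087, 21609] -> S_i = 9*7^i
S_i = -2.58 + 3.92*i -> [-2.58, 1.34, 5.26, 9.18, 13.1]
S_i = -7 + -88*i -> [-7, -95, -183, -271, -359]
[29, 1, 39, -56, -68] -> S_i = Random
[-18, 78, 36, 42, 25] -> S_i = Random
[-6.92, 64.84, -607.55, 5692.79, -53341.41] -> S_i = -6.92*(-9.37)^i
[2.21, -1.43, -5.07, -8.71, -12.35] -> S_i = 2.21 + -3.64*i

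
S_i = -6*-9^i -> [-6, 54, -486, 4374, -39366]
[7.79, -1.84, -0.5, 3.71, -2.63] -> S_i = Random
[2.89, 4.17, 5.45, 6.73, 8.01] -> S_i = 2.89 + 1.28*i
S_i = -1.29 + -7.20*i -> [-1.29, -8.49, -15.69, -22.89, -30.09]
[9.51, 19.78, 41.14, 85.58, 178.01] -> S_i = 9.51*2.08^i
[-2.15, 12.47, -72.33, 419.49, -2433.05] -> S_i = -2.15*(-5.80)^i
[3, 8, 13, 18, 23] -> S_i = 3 + 5*i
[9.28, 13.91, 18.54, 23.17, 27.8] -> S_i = 9.28 + 4.63*i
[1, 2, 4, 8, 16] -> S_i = 1*2^i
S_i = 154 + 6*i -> [154, 160, 166, 172, 178]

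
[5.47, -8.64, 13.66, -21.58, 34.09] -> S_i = 5.47*(-1.58)^i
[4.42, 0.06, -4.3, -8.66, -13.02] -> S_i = 4.42 + -4.36*i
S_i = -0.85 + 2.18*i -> [-0.85, 1.33, 3.51, 5.69, 7.87]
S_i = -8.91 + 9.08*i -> [-8.91, 0.17, 9.25, 18.33, 27.41]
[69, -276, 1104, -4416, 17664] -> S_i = 69*-4^i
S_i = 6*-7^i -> [6, -42, 294, -2058, 14406]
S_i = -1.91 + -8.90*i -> [-1.91, -10.81, -19.71, -28.61, -37.51]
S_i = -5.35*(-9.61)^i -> [-5.35, 51.41, -494.08, 4748.14, -45629.67]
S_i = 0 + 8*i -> [0, 8, 16, 24, 32]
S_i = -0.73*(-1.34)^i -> [-0.73, 0.98, -1.31, 1.76, -2.35]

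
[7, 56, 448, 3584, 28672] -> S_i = 7*8^i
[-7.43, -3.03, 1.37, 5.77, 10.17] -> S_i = -7.43 + 4.40*i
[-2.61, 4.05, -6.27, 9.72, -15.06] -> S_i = -2.61*(-1.55)^i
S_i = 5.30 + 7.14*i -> [5.3, 12.44, 19.58, 26.72, 33.86]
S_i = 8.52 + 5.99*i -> [8.52, 14.51, 20.5, 26.49, 32.48]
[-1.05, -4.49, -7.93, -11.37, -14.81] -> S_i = -1.05 + -3.44*i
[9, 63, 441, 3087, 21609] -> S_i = 9*7^i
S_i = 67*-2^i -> [67, -134, 268, -536, 1072]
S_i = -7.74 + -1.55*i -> [-7.74, -9.29, -10.84, -12.39, -13.94]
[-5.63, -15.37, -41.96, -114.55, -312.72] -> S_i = -5.63*2.73^i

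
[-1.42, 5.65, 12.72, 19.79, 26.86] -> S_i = -1.42 + 7.07*i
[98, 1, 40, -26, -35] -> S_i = Random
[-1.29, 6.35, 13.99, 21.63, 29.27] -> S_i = -1.29 + 7.64*i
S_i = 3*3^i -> [3, 9, 27, 81, 243]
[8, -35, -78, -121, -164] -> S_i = 8 + -43*i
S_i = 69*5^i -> [69, 345, 1725, 8625, 43125]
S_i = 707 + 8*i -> [707, 715, 723, 731, 739]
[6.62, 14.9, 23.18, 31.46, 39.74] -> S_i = 6.62 + 8.28*i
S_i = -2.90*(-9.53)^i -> [-2.9, 27.64, -263.38, 2510.02, -23920.46]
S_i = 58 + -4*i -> [58, 54, 50, 46, 42]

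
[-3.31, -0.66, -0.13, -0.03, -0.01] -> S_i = -3.31*0.20^i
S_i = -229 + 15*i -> [-229, -214, -199, -184, -169]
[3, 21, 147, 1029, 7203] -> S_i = 3*7^i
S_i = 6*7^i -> [6, 42, 294, 2058, 14406]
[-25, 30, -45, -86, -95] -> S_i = Random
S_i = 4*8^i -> [4, 32, 256, 2048, 16384]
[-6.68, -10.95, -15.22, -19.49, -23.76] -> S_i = -6.68 + -4.27*i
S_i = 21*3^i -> [21, 63, 189, 567, 1701]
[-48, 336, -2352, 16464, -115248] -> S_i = -48*-7^i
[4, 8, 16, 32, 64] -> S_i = 4*2^i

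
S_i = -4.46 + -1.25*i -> [-4.46, -5.71, -6.96, -8.21, -9.46]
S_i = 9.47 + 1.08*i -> [9.47, 10.55, 11.63, 12.71, 13.79]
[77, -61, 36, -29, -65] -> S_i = Random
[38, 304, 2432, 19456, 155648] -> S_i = 38*8^i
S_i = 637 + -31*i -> [637, 606, 575, 544, 513]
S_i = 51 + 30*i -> [51, 81, 111, 141, 171]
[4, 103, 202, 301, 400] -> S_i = 4 + 99*i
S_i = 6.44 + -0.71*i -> [6.44, 5.73, 5.02, 4.31, 3.6]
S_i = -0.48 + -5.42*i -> [-0.48, -5.9, -11.32, -16.74, -22.16]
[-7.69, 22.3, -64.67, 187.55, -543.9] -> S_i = -7.69*(-2.90)^i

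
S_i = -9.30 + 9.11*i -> [-9.3, -0.19, 8.92, 18.03, 27.14]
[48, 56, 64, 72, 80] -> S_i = 48 + 8*i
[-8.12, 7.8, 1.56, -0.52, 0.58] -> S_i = Random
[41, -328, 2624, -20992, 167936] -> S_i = 41*-8^i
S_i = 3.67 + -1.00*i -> [3.67, 2.67, 1.67, 0.67, -0.33]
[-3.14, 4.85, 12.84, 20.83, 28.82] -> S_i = -3.14 + 7.99*i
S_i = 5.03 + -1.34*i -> [5.03, 3.69, 2.35, 1.01, -0.33]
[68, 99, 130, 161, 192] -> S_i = 68 + 31*i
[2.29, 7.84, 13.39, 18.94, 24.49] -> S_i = 2.29 + 5.55*i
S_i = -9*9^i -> [-9, -81, -729, -6561, -59049]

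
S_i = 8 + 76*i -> [8, 84, 160, 236, 312]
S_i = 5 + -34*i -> [5, -29, -63, -97, -131]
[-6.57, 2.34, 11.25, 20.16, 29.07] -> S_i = -6.57 + 8.91*i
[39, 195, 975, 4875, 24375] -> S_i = 39*5^i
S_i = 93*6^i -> [93, 558, 3348, 20088, 120528]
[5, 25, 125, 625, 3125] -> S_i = 5*5^i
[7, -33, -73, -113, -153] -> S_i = 7 + -40*i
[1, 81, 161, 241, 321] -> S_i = 1 + 80*i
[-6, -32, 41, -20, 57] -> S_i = Random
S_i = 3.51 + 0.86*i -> [3.51, 4.37, 5.23, 6.09, 6.95]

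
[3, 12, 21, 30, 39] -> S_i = 3 + 9*i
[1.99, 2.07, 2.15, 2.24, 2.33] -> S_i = 1.99*1.04^i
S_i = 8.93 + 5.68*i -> [8.93, 14.61, 20.29, 25.97, 31.65]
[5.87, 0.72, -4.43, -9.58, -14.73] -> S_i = 5.87 + -5.15*i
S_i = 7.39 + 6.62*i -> [7.39, 14.01, 20.63, 27.25, 33.87]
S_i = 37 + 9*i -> [37, 46, 55, 64, 73]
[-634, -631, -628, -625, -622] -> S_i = -634 + 3*i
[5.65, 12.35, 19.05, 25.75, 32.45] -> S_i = 5.65 + 6.70*i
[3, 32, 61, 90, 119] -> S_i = 3 + 29*i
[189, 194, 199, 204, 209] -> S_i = 189 + 5*i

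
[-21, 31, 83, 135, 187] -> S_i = -21 + 52*i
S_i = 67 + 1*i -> [67, 68, 69, 70, 71]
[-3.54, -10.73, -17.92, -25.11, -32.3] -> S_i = -3.54 + -7.19*i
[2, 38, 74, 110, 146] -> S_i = 2 + 36*i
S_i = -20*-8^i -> [-20, 160, -1280, 10240, -81920]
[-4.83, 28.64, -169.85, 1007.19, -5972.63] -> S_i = -4.83*(-5.93)^i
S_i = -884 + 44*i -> [-884, -840, -796, -752, -708]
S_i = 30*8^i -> [30, 240, 1920, 15360, 122880]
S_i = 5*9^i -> [5, 45, 405, 3645, 32805]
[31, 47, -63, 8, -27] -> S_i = Random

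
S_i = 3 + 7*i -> [3, 10, 17, 24, 31]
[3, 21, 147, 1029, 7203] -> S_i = 3*7^i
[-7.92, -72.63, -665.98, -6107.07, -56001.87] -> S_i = -7.92*9.17^i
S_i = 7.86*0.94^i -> [7.86, 7.39, 6.95, 6.53, 6.14]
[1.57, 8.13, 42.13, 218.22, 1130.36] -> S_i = 1.57*5.18^i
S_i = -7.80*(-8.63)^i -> [-7.8, 67.31, -580.92, 5013.34, -43265.11]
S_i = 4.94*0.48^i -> [4.94, 2.37, 1.14, 0.55, 0.26]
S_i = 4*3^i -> [4, 12, 36, 108, 324]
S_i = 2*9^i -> [2, 18, 162, 1458, 13122]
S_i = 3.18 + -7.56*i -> [3.18, -4.38, -11.94, -19.5, -27.06]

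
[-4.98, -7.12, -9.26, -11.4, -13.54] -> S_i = -4.98 + -2.14*i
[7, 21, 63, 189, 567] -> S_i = 7*3^i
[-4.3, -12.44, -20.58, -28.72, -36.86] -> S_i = -4.30 + -8.14*i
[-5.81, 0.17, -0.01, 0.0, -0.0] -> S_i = -5.81*(-0.03)^i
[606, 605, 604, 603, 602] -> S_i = 606 + -1*i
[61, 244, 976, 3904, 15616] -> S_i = 61*4^i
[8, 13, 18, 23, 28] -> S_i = 8 + 5*i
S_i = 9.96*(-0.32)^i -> [9.96, -3.19, 1.02, -0.33, 0.1]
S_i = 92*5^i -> [92, 460, 2300, 11500, 57500]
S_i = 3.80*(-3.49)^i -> [3.8, -13.26, 46.28, -161.53, 563.75]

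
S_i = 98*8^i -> [98, 784, 6272, 50176, 401408]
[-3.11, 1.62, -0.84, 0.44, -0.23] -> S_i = -3.11*(-0.52)^i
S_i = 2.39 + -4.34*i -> [2.39, -1.95, -6.29, -10.63, -14.97]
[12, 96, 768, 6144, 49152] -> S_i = 12*8^i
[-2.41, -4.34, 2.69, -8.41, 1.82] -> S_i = Random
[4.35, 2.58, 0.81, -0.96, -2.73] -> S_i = 4.35 + -1.77*i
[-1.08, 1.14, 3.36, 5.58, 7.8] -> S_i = -1.08 + 2.22*i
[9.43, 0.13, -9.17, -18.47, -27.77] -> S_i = 9.43 + -9.30*i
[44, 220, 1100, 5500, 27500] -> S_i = 44*5^i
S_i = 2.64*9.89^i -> [2.64, 26.11, 258.22, 2553.83, 25257.43]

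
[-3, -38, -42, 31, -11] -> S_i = Random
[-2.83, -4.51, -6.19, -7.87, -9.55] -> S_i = -2.83 + -1.68*i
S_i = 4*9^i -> [4, 36, 324, 2916, 26244]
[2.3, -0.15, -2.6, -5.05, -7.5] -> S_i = 2.30 + -2.45*i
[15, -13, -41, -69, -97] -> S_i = 15 + -28*i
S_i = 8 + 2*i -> [8, 10, 12, 14, 16]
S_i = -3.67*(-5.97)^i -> [-3.67, 21.91, -130.8, 780.89, -4661.9]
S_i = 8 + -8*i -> [8, 0, -8, -16, -24]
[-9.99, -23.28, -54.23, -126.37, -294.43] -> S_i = -9.99*2.33^i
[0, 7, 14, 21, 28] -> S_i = 0 + 7*i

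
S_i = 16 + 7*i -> [16, 23, 30, 37, 44]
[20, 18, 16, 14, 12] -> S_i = 20 + -2*i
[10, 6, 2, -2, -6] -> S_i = 10 + -4*i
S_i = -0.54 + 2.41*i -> [-0.54, 1.87, 4.28, 6.69, 9.1]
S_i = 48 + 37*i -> [48, 85, 122, 159, 196]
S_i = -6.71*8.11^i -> [-6.71, -54.42, -441.33, -3579.19, -29027.25]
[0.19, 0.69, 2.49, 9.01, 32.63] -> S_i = 0.19*3.62^i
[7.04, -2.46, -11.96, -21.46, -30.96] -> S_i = 7.04 + -9.50*i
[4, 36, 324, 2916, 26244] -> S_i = 4*9^i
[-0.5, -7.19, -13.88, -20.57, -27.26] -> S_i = -0.50 + -6.69*i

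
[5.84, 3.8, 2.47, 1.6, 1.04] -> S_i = 5.84*0.65^i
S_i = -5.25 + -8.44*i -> [-5.25, -13.69, -22.13, -30.57, -39.01]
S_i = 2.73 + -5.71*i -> [2.73, -2.98, -8.69, -14.4, -20.11]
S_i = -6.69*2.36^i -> [-6.69, -15.79, -37.26, -87.94, -207.53]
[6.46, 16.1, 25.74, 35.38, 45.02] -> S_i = 6.46 + 9.64*i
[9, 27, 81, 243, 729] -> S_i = 9*3^i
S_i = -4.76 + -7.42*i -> [-4.76, -12.18, -19.6, -27.02, -34.44]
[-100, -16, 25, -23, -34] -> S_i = Random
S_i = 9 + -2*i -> [9, 7, 5, 3, 1]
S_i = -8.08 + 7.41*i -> [-8.08, -0.67, 6.74, 14.15, 21.56]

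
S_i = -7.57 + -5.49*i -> [-7.57, -13.06, -18.55, -24.04, -29.53]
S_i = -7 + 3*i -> [-7, -4, -1, 2, 5]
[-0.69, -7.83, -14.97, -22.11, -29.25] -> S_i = -0.69 + -7.14*i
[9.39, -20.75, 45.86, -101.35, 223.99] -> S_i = 9.39*(-2.21)^i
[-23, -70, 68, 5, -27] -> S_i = Random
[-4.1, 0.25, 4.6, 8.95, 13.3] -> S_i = -4.10 + 4.35*i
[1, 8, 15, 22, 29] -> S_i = 1 + 7*i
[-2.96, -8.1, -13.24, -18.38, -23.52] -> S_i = -2.96 + -5.14*i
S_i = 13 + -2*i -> [13, 11, 9, 7, 5]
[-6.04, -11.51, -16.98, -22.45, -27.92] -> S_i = -6.04 + -5.47*i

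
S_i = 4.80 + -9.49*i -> [4.8, -4.69, -14.18, -23.67, -33.16]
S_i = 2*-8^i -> [2, -16, 128, -1024, 8192]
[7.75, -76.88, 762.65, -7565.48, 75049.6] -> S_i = 7.75*(-9.92)^i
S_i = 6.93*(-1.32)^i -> [6.93, -9.15, 12.07, -15.94, 21.04]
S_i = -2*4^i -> [-2, -8, -32, -128, -512]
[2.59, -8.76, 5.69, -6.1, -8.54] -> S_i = Random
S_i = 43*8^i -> [43, 344, 2752, 22016, 176128]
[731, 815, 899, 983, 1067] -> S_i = 731 + 84*i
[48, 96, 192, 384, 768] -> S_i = 48*2^i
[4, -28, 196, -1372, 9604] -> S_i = 4*-7^i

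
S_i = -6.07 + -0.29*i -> [-6.07, -6.36, -6.65, -6.94, -7.23]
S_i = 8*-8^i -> [8, -64, 512, -4096, 32768]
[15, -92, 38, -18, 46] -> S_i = Random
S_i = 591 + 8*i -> [591, 599, 607, 615, 623]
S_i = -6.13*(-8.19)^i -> [-6.13, 50.2, -411.18, 3367.54, -27580.12]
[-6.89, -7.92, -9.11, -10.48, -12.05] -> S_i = -6.89*1.15^i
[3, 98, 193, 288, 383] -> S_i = 3 + 95*i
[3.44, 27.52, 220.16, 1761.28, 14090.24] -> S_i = 3.44*8.00^i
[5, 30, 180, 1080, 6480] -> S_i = 5*6^i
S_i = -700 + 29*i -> [-700, -671, -642, -613, -584]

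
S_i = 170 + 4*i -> [170, 174, 178, 182, 186]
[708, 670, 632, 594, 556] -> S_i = 708 + -38*i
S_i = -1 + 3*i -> [-1, 2, 5, 8, 11]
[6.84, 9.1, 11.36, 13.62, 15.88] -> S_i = 6.84 + 2.26*i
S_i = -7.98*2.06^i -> [-7.98, -16.44, -33.86, -69.76, -143.7]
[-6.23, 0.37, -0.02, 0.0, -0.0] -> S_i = -6.23*(-0.06)^i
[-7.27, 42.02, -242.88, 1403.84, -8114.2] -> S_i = -7.27*(-5.78)^i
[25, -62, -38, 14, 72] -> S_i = Random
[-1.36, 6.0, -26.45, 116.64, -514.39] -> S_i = -1.36*(-4.41)^i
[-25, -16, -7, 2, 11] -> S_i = -25 + 9*i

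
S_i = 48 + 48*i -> [48, 96, 144, 192, 240]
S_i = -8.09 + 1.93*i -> [-8.09, -6.16, -4.23, -2.3, -0.37]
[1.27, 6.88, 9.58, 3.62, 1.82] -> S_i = Random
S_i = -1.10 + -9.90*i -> [-1.1, -11.0, -20.9, -30.8, -40.7]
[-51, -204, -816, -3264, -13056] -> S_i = -51*4^i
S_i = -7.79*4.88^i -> [-7.79, -38.02, -185.51, -905.31, -4417.91]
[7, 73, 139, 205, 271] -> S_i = 7 + 66*i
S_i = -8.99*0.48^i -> [-8.99, -4.32, -2.07, -0.99, -0.48]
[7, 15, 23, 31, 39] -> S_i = 7 + 8*i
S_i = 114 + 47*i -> [114, 161, 208, 255, 302]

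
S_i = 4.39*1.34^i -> [4.39, 5.88, 7.88, 10.56, 14.15]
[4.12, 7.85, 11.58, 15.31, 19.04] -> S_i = 4.12 + 3.73*i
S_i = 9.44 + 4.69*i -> [9.44, 14.13, 18.82, 23.51, 28.2]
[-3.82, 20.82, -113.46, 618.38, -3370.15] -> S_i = -3.82*(-5.45)^i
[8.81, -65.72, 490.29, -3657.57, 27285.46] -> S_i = 8.81*(-7.46)^i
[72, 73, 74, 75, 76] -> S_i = 72 + 1*i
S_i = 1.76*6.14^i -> [1.76, 10.81, 66.35, 407.4, 2501.42]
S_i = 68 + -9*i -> [68, 59, 50, 41, 32]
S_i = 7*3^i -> [7, 21, 63, 189, 567]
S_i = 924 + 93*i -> [924, 1017, 1110, 1203, 1296]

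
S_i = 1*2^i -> [1, 2, 4, 8, 16]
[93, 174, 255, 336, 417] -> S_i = 93 + 81*i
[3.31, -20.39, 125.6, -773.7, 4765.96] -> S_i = 3.31*(-6.16)^i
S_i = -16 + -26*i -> [-16, -42, -68, -94, -120]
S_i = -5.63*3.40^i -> [-5.63, -19.14, -65.08, -221.28, -752.36]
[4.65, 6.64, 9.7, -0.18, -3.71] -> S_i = Random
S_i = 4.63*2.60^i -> [4.63, 12.04, 31.3, 81.38, 211.58]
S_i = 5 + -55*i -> [5, -50, -105, -160, -215]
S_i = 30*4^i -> [30, 120, 480, 1920, 7680]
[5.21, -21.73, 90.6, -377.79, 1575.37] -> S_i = 5.21*(-4.17)^i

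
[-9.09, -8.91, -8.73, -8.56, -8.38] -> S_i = -9.09*0.98^i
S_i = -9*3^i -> [-9, -27, -81, -243, -729]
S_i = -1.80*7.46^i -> [-1.8, -13.43, -100.17, -747.29, -5574.78]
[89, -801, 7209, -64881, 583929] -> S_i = 89*-9^i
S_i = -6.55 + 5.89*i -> [-6.55, -0.66, 5.23, 11.12, 17.01]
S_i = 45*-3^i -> [45, -135, 405, -1215, 3645]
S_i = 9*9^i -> [9, 81, 729, 6561, 59049]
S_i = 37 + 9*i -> [37, 46, 55, 64, 73]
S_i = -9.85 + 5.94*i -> [-9.85, -3.91, 2.03, 7.97, 13.91]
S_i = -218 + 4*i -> [-218, -214, -210, -206, -202]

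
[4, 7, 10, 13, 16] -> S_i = 4 + 3*i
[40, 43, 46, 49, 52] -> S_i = 40 + 3*i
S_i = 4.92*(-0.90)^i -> [4.92, -4.43, 3.99, -3.59, 3.23]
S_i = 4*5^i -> [4, 20, 100, 500, 2500]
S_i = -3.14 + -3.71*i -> [-3.14, -6.85, -10.56, -14.27, -17.98]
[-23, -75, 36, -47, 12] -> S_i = Random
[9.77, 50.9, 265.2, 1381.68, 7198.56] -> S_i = 9.77*5.21^i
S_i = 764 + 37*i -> [764, 801, 838, 875, 912]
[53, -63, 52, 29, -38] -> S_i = Random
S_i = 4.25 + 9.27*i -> [4.25, 13.52, 22.79, 32.06, 41.33]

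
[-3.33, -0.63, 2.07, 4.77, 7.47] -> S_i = -3.33 + 2.70*i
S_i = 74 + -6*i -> [74, 68, 62, 56, 50]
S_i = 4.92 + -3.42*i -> [4.92, 1.5, -1.92, -5.34, -8.76]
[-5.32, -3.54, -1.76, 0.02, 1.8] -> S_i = -5.32 + 1.78*i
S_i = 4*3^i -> [4, 12, 36, 108, 324]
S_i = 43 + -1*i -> [43, 42, 41, 40, 39]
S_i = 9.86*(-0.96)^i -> [9.86, -9.47, 9.09, -8.72, 8.37]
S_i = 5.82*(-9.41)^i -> [5.82, -54.77, 515.35, -4849.44, 45633.26]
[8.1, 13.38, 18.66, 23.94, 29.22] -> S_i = 8.10 + 5.28*i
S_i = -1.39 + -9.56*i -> [-1.39, -10.95, -20.51, -30.07, -39.63]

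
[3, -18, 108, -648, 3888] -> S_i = 3*-6^i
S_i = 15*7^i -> [15, 105, 735, 5145, 36015]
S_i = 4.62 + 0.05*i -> [4.62, 4.67, 4.72, 4.77, 4.82]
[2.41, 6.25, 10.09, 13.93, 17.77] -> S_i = 2.41 + 3.84*i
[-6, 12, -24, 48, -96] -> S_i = -6*-2^i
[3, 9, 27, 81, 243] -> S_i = 3*3^i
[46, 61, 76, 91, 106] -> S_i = 46 + 15*i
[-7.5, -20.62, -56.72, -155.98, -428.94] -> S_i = -7.50*2.75^i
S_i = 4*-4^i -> [4, -16, 64, -256, 1024]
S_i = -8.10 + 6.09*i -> [-8.1, -2.01, 4.08, 10.17, 16.26]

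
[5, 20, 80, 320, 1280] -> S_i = 5*4^i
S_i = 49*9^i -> [49, 441, 3969, 35721, 321489]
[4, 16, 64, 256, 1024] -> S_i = 4*4^i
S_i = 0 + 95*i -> [0, 95, 190, 285, 380]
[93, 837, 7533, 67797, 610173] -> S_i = 93*9^i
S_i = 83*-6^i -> [83, -498, 2988, -17928, 107568]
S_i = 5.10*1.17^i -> [5.1, 5.97, 6.98, 8.17, 9.56]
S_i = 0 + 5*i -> [0, 5, 10, 15, 20]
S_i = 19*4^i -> [19, 76, 304, 1216, 4864]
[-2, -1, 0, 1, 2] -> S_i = -2 + 1*i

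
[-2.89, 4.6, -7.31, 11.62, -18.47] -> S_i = -2.89*(-1.59)^i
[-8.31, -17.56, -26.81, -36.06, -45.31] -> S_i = -8.31 + -9.25*i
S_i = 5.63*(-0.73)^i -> [5.63, -4.11, 3.0, -2.19, 1.6]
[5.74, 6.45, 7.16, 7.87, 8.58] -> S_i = 5.74 + 0.71*i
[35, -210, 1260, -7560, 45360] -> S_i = 35*-6^i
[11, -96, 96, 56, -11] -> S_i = Random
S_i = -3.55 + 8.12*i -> [-3.55, 4.57, 12.69, 20.81, 28.93]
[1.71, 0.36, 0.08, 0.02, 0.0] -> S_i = 1.71*0.21^i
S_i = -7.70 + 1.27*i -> [-7.7, -6.43, -5.16, -3.89, -2.62]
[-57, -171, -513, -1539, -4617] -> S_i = -57*3^i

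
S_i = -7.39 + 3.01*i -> [-7.39, -4.38, -1.37, 1.64, 4.65]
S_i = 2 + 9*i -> [2, 11, 20, 29, 38]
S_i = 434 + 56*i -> [434, 490, 546, 602, 658]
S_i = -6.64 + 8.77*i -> [-6.64, 2.13, 10.9, 19.67, 28.44]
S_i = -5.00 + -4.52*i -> [-5.0, -9.52, -14.04, -18.56, -23.08]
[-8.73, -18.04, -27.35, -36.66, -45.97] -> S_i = -8.73 + -9.31*i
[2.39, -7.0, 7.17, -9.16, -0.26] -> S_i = Random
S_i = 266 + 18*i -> [266, 284, 302, 320, 338]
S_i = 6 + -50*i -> [6, -44, -94, -144, -194]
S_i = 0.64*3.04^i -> [0.64, 1.95, 5.91, 17.98, 54.66]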